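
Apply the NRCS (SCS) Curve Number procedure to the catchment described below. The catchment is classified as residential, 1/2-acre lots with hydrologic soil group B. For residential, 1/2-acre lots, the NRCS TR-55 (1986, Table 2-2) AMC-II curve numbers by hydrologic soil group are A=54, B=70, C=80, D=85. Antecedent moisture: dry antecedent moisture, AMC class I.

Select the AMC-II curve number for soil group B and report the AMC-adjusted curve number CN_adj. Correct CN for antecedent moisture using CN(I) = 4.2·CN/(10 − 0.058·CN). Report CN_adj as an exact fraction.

CN_adj = 4900/99 ≈ 49.495

NRCS table: residential, 1/2-acre lots, soil group B → CN(II) = 70
Dry (AMC I): CN(I) = 4.2·70/(10 − 0.058·70) = 294/(297/50) = 4900/99 ≈ 49.495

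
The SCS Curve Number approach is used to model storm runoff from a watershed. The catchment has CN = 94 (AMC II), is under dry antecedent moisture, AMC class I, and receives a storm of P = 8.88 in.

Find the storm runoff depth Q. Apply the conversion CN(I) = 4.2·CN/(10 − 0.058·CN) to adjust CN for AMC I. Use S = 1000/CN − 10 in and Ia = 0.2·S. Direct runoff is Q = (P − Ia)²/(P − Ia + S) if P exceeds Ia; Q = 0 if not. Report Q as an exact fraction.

Q = 2487804722/341493775 in ≈ 7.285 in

CN(I) from CN(II)=94: (4.2·94)/(10 − 0.058·94) = 32900/379 ≈ 86.807
Retention S: 1000/CN − 10 with CN=86.807 → S = 500/329 ≈ 1.520 in
Ia = 0.2S: 0.2·1.520 = 0.304 in (exactly 100/329)
Excess rainfall: 8.880 − 0.304 = 8.576 in; P > Ia so Q > 0
Runoff Q = (P−Ia)²/(P−Ia+S) = (8.576)²/(8.576+1.520) = 2487804722/341493775 ≈ 7.285 in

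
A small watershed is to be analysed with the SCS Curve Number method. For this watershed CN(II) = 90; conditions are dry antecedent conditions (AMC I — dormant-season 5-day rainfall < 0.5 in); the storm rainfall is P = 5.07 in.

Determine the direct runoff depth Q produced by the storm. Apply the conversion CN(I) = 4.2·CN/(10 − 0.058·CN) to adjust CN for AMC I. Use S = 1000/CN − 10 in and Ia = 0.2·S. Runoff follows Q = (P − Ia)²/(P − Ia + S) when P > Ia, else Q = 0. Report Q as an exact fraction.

Dry (AMC I): CN(I) = 4.2·90/(10 − 0.058·90) = 378/(239/50) = 18900/239 ≈ 79.079
S = 1000/(18900/239) − 10 = 500/189 in ≈ 2.646 in
Initial abstraction Ia = S/5 = (500/189)/5 = 100/189 ≈ 0.529 in
P − Ia = 5.070 − 0.529 = 85823/18900 ≈ 4.541 in (> 0, runoff occurs)
Runoff Q = (P−Ia)²/(P−Ia+S) = (4.541)²/(4.541+2.646) = 7365587329/2567054700 ≈ 2.869 in

Q = 7365587329/2567054700 in ≈ 2.869 in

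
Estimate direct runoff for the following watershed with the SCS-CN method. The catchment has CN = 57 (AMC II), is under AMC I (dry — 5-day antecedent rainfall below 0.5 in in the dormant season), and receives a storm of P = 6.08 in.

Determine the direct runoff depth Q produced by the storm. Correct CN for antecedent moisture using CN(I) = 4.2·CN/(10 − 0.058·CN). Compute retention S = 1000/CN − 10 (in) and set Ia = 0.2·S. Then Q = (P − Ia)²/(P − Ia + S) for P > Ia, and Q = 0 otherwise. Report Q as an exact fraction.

Adjust CN=57 to AMC I: 4.2·57/(10 − 0.058·57) → (1197/5) ÷ (3347/500) = 119700/3347 ≈ 35.763
Retention S: 1000/CN − 10 with CN=35.763 → S = 21500/1197 ≈ 17.962 in
Initial abstraction Ia = S/5 = (21500/1197)/5 = 4300/1197 ≈ 3.592 in
Excess rainfall: 6.080 − 3.592 = 2.488 in; P > Ia so Q > 0
Q: (74444/29925)² ÷ (611944/29925) = 692738642/2289053025 in (≈ 0.303 in)

Q = 692738642/2289053025 in ≈ 0.303 in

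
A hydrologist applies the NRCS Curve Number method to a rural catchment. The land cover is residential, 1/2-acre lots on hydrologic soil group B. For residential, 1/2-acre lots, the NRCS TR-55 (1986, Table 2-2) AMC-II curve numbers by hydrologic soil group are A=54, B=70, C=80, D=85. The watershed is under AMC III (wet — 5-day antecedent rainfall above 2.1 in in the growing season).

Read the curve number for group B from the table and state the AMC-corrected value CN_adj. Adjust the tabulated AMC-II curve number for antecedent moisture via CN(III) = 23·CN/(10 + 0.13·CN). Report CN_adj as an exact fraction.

CN_adj = 16100/191 ≈ 84.293

NRCS table: residential, 1/2-acre lots, soil group B → CN(II) = 70
Wet (AMC III): CN(III) = 23·70/(10 + 0.13·70) = 1610/(191/10) = 16100/191 ≈ 84.293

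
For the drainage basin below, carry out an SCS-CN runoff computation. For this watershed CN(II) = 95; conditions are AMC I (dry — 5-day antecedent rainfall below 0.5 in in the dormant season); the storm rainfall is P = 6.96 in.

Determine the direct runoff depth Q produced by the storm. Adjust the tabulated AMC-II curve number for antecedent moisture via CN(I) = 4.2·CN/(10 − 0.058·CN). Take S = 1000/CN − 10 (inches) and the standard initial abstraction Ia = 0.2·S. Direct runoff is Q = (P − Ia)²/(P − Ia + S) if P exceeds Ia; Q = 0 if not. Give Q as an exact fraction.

Q = 2239544738/396137175 in ≈ 5.653 in

CN(I) from CN(II)=95: (4.2·95)/(10 − 0.058·95) = 39900/449 ≈ 88.864
Max retention: S = 1000/(39900/449) − 10 = 500/399 in (≈ 1.253 in)
Initial abstraction Ia = S/5 = (500/399)/5 = 100/399 ≈ 0.251 in
Excess rainfall: 6.960 − 0.251 = 6.709 in; P > Ia so Q > 0
Q: (66926/9975)² ÷ (79426/9975) = 2239544738/396137175 in (≈ 5.653 in)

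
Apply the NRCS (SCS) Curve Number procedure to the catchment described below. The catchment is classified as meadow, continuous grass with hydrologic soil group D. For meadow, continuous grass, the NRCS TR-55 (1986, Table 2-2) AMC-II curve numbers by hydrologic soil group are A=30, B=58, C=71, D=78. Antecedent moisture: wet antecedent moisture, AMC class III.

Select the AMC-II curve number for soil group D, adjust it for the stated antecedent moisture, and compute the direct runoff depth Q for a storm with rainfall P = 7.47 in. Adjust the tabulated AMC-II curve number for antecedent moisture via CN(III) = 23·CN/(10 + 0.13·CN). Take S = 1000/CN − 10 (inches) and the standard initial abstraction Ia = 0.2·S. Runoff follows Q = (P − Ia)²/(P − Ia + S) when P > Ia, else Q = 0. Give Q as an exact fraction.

Q = 419980467481/67997892300 in ≈ 6.176 in

NRCS table: meadow, continuous grass, soil group D → CN(II) = 78
CN(III) from CN(II)=78: (23·78)/(10 + 0.13·78) = 89700/1007 ≈ 89.076
Max retention: S = 1000/(89700/1007) − 10 = 1100/897 in (≈ 1.226 in)
Ia = 0.2S: 0.2·1.226 = 0.245 in (exactly 220/897)
P − Ia = 7.470 − 0.245 = 648059/89700 ≈ 7.225 in (> 0, runoff occurs)
Q = (648059/89700)²/((648059/89700) + 1100/897) = (419980467481/8046090000)/(758059/89700) = 419980467481/67997892300 in ≈ 6.176 in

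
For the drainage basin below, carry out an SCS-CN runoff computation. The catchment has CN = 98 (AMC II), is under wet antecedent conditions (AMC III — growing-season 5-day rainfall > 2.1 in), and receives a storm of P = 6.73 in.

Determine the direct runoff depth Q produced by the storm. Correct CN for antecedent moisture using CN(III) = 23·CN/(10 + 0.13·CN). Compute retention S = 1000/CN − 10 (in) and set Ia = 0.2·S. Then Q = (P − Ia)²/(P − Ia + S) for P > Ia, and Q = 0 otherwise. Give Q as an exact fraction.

Q = 572248373841/86381281700 in ≈ 6.625 in

CN(III) from CN(II)=98: (23·98)/(10 + 0.13·98) = 112700/1137 ≈ 99.120
Retention S: 1000/CN − 10 with CN=99.120 → S = 100/1127 ≈ 0.089 in
Ia = 0.2·(100/1127) = 20/1127 in ≈ 0.018 in
P − Ia = 6.730 − 0.018 = 756471/112700 ≈ 6.712 in (> 0, runoff occurs)
Q = (756471/112700)²/((756471/112700) + 100/1127) = (572248373841/12701290000)/(766471/112700) = 572248373841/86381281700 in ≈ 6.625 in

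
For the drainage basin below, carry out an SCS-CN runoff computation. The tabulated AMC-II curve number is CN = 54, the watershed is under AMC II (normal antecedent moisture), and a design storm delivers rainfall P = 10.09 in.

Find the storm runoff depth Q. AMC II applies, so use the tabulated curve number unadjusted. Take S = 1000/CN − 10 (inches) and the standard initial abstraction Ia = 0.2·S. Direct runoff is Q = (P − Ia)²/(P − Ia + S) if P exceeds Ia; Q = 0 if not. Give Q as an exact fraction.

Q = 512705449/123236100 in ≈ 4.160 in

CN(II) = 54; AMC II needs no correction.
Retention S: 1000/CN − 10 with CN=54.000 → S = 230/27 ≈ 8.519 in
Initial abstraction Ia = S/5 = (230/27)/5 = 46/27 ≈ 1.704 in
Excess rainfall: 10.090 − 1.704 = 8.386 in; P > Ia so Q > 0
Q: (22643/2700)² ÷ (45643/2700) = 512705449/123236100 in (≈ 4.160 in)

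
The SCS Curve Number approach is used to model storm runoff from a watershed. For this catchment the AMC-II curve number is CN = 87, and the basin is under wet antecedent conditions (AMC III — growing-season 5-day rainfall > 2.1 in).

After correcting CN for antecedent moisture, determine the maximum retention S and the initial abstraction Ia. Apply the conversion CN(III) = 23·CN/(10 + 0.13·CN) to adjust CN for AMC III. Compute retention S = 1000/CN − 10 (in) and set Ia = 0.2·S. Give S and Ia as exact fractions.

Adjust CN=87 to AMC III: 23·87/(10 + 0.13·87) → 2001 ÷ (2131/100) = 200100/2131 ≈ 93.900
Max retention: S = 1000/(200100/2131) − 10 = 1300/2001 in (≈ 0.650 in)
Ia = 0.2·(1300/2001) = 260/2001 in ≈ 0.130 in

S = 1300/2001 in ≈ 0.650 in; Ia = 260/2001 in ≈ 0.130 in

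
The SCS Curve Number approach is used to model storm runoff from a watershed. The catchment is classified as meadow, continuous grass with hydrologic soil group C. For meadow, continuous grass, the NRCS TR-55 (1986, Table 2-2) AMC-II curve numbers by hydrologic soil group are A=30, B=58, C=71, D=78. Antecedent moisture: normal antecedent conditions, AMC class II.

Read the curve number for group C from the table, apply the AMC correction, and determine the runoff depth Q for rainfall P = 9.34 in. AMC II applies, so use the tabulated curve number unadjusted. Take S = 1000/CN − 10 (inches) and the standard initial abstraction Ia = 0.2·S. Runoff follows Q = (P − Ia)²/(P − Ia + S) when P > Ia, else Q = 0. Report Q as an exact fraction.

NRCS table: meadow, continuous grass, soil group C → CN(II) = 71
AMC II — tabulated CN = 71 applies directly.
Max retention: S = 1000/71 − 10 = 290/71 in (≈ 4.085 in)
Initial abstraction Ia = S/5 = (290/71)/5 = 58/71 ≈ 0.817 in
Excess rainfall: 9.340 − 0.817 = 8.523 in; P > Ia so Q > 0
Runoff Q = (P−Ia)²/(P−Ia+S) = (8.523)²/(8.523+4.085) = 915486049/158887350 ≈ 5.762 in

Q = 915486049/158887350 in ≈ 5.762 in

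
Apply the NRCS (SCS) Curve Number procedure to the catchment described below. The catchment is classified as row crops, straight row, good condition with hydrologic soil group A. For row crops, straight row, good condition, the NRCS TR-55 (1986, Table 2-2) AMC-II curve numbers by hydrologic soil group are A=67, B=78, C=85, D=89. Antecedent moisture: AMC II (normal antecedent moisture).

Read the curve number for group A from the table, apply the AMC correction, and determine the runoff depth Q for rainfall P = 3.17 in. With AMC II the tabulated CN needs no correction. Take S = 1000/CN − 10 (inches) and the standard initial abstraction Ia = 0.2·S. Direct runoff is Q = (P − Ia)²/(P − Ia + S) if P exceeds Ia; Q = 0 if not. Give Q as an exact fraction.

NRCS table: row crops, straight row, good condition, soil group A → CN(II) = 67
CN(II) = 67; AMC II needs no correction.
Max retention: S = 1000/67 − 10 = 330/67 in (≈ 4.925 in)
Initial abstraction Ia = S/5 = (330/67)/5 = 66/67 ≈ 0.985 in
Since P=3.170 > Ia=0.985: effective rainfall P−Ia = 14639/6700 in
Runoff Q = (P−Ia)²/(P−Ia+S) = (2.185)²/(2.185+4.925) = 214300321/319181300 ≈ 0.671 in

Q = 214300321/319181300 in ≈ 0.671 in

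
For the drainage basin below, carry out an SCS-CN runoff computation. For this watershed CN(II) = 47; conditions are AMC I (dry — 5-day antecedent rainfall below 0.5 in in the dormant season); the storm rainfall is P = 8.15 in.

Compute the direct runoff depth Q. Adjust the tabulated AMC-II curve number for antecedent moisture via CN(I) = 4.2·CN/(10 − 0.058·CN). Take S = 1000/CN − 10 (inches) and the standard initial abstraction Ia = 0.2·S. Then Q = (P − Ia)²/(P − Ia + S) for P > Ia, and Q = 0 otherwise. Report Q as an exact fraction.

Q = 3011924161/11545550940 in ≈ 0.261 in

CN(I) from CN(II)=47: (4.2·47)/(10 − 0.058·47) = 98700/3637 ≈ 27.138
Retention S: 1000/CN − 10 with CN=27.138 → S = 26500/987 ≈ 26.849 in
Ia = 0.2·(26500/987) = 5300/987 in ≈ 5.370 in
Since P=8.150 > Ia=5.370: effective rainfall P−Ia = 54881/19740 in
Q = (54881/19740)²/((54881/19740) + 26500/987) = (3011924161/389667600)/(584881/19740) = 3011924161/11545550940 in ≈ 0.261 in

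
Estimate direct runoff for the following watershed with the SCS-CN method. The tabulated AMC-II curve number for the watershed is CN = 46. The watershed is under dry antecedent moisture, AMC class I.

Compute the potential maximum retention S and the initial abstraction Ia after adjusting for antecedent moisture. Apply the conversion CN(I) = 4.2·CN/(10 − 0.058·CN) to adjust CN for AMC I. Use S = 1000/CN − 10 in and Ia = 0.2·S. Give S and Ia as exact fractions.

S = 4500/161 in ≈ 27.950 in; Ia = 900/161 in ≈ 5.590 in

Adjust CN=46 to AMC I: 4.2·46/(10 − 0.058·46) → (966/5) ÷ (1833/250) = 16100/611 ≈ 26.350
S = 1000/(16100/611) − 10 = 4500/161 in ≈ 27.950 in
Ia = 0.2S: 0.2·27.950 = 5.590 in (exactly 900/161)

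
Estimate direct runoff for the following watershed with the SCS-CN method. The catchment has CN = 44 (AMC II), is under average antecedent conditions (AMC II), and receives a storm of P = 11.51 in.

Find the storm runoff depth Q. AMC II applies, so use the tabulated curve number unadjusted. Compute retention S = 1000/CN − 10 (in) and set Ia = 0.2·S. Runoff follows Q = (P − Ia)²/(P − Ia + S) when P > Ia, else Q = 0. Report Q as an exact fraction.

Q = 97239321/26247100 in ≈ 3.705 in

CN(II) = 44; AMC II needs no correction.
Max retention: S = 1000/44 − 10 = 140/11 in (≈ 12.727 in)
Ia = 0.2S: 0.2·12.727 = 2.545 in (exactly 28/11)
P − Ia = 11.510 − 2.545 = 9861/1100 ≈ 8.965 in (> 0, runoff occurs)
Runoff Q = (P−Ia)²/(P−Ia+S) = (8.965)²/(8.965+12.727) = 97239321/26247100 ≈ 3.705 in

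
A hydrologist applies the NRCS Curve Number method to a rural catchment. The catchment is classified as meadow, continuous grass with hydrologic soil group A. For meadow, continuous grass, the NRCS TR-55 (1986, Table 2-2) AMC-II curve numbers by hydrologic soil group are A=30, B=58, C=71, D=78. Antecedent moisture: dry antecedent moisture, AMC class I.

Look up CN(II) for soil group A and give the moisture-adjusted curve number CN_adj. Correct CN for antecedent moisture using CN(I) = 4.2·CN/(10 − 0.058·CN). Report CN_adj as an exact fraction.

CN_adj = 900/59 ≈ 15.254

NRCS table: meadow, continuous grass, soil group A → CN(II) = 30
Adjust CN=30 to AMC I: 4.2·30/(10 − 0.058·30) → 126 ÷ (413/50) = 900/59 ≈ 15.254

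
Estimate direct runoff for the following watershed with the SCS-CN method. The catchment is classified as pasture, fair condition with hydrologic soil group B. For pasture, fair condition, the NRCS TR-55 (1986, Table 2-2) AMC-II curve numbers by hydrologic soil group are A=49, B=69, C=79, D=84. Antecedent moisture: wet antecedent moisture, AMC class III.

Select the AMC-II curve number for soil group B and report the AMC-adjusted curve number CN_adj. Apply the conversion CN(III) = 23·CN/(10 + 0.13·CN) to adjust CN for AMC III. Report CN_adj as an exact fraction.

CN_adj = 158700/1897 ≈ 83.658

NRCS table: pasture, fair condition, soil group B → CN(II) = 69
CN(III) from CN(II)=69: (23·69)/(10 + 0.13·69) = 158700/1897 ≈ 83.658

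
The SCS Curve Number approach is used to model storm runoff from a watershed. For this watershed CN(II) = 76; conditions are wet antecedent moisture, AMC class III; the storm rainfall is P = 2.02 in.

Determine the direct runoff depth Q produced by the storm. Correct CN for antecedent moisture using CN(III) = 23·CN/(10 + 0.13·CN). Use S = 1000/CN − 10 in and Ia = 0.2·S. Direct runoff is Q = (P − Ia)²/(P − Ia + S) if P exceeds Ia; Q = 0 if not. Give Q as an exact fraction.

Q = 1454430769/1488793450 in ≈ 0.977 in

CN(III) from CN(II)=76: (23·76)/(10 + 0.13·76) = 43700/497 ≈ 87.928
Retention S: 1000/CN − 10 with CN=87.928 → S = 600/437 ≈ 1.373 in
Ia = 0.2S: 0.2·1.373 = 0.275 in (exactly 120/437)
P − Ia = 2.020 − 0.275 = 38137/21850 ≈ 1.745 in (> 0, runoff occurs)
Q = (38137/21850)²/((38137/21850) + 600/437) = (1454430769/477422500)/(68137/21850) = 1454430769/1488793450 in ≈ 0.977 in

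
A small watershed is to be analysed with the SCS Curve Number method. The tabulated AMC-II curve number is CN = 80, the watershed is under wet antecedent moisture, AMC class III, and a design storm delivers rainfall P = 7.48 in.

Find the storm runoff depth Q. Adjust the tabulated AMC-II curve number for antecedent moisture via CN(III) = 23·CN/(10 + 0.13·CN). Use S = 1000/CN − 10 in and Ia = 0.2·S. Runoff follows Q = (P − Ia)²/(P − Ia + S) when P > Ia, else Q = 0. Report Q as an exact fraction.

Adjust CN=80 to AMC III: 23·80/(10 + 0.13·80) → 1840 ÷ (102/5) = 4600/51 ≈ 90.196
S = 1000/(4600/51) − 10 = 25/23 in ≈ 1.087 in
Initial abstraction Ia = S/5 = (25/23)/5 = 5/23 ≈ 0.217 in
Excess rainfall: 7.480 − 0.217 = 7.263 in; P > Ia so Q > 0
Runoff Q = (P−Ia)²/(P−Ia+S) = (7.263)²/(7.263+1.087) = 17438976/2760575 ≈ 6.317 in

Q = 17438976/2760575 in ≈ 6.317 in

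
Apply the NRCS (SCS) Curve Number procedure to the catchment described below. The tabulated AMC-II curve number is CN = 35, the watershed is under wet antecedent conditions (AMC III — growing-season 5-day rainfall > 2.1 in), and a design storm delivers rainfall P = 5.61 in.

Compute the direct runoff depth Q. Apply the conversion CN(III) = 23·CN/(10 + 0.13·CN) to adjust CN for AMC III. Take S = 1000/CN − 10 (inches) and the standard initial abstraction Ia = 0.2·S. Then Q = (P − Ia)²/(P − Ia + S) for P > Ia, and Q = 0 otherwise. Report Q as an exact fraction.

Q = 4137191041/3128568100 in ≈ 1.322 in

CN(III) from CN(II)=35: (23·35)/(10 + 0.13·35) = 16100/291 ≈ 55.326
Retention S: 1000/CN − 10 with CN=55.326 → S = 1300/161 ≈ 8.075 in
Ia = 0.2·(1300/161) = 260/161 in ≈ 1.615 in
Excess rainfall: 5.610 − 1.615 = 3.995 in; P > Ia so Q > 0
Q: (64321/16100)² ÷ (194321/16100) = 4137191041/3128568100 in (≈ 1.322 in)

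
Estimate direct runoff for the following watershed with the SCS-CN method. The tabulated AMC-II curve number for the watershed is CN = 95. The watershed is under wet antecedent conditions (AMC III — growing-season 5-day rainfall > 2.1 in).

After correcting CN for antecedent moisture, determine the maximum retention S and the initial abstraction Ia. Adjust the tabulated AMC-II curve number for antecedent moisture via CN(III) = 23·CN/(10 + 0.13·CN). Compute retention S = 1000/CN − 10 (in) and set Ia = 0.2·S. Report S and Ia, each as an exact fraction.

S = 100/437 in ≈ 0.229 in; Ia = 20/437 in ≈ 0.046 in

Wet (AMC III): CN(III) = 23·95/(10 + 0.13·95) = 2185/(447/20) = 43700/447 ≈ 97.763
Max retention: S = 1000/(43700/447) − 10 = 100/437 in (≈ 0.229 in)
Ia = 0.2·(100/437) = 20/437 in ≈ 0.046 in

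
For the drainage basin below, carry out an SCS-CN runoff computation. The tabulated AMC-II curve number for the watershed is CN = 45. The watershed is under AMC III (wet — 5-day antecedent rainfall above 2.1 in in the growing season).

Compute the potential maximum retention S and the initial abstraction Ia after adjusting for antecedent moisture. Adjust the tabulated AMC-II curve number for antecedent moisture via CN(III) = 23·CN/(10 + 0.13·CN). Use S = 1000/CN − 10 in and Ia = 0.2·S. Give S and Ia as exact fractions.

S = 1100/207 in ≈ 5.314 in; Ia = 220/207 in ≈ 1.063 in

CN(III) from CN(II)=45: (23·45)/(10 + 0.13·45) = 20700/317 ≈ 65.300
Retention S: 1000/CN − 10 with CN=65.300 → S = 1100/207 ≈ 5.314 in
Initial abstraction Ia = S/5 = (1100/207)/5 = 220/207 ≈ 1.063 in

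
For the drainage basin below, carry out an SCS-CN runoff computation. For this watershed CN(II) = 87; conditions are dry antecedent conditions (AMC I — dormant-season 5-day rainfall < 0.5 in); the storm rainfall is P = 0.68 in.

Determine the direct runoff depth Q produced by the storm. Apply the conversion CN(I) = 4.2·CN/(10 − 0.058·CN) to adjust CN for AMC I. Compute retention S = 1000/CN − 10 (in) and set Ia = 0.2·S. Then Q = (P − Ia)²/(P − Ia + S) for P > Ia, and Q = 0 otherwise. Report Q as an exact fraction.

CN(I) from CN(II)=87: (4.2·87)/(10 − 0.058·87) = 182700/2477 ≈ 73.759
S = 1000/(182700/2477) − 10 = 6500/1827 in ≈ 3.558 in
Initial abstraction Ia = S/5 = (6500/1827)/5 = 1300/1827 ≈ 0.712 in
P = 0.680 ≤ Ia = 0.712 in: entire storm abstracted, Q = 0.

Q = 0 in ≈ 0.000 in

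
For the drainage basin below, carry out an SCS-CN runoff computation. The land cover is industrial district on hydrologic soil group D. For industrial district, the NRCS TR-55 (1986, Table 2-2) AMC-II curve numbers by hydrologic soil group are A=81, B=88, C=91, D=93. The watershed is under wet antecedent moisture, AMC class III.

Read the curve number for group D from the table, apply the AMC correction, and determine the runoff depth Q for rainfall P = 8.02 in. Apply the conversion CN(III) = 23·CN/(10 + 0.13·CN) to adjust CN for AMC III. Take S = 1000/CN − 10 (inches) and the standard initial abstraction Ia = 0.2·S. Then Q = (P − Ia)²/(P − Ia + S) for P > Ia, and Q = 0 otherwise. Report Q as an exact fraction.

NRCS table: industrial district, soil group D → CN(II) = 93
Wet (AMC III): CN(III) = 23·93/(10 + 0.13·93) = 2139/(2209/100) = 213900/2209 ≈ 96.831
S = 1000/(213900/2209) − 10 = 700/2139 in ≈ 0.327 in
Ia = 0.2S: 0.2·0.327 = 0.065 in (exactly 140/2139)
Since P=8.020 > Ia=0.065: effective rainfall P−Ia = 850739/106950 in
Q: (850739/106950)² ÷ (885739/106950) = 723756846121/94729786050 in (≈ 7.640 in)

Q = 723756846121/94729786050 in ≈ 7.640 in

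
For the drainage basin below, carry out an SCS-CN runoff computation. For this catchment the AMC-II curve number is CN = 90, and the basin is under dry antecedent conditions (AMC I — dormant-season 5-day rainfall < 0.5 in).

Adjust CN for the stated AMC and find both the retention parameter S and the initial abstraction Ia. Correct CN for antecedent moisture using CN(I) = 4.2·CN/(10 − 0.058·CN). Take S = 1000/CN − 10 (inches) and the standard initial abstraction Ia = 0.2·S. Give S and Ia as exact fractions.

CN(I) from CN(II)=90: (4.2·90)/(10 − 0.058·90) = 18900/239 ≈ 79.079
Max retention: S = 1000/(18900/239) − 10 = 500/189 in (≈ 2.646 in)
Ia = 0.2S: 0.2·2.646 = 0.529 in (exactly 100/189)

S = 500/189 in ≈ 2.646 in; Ia = 100/189 in ≈ 0.529 in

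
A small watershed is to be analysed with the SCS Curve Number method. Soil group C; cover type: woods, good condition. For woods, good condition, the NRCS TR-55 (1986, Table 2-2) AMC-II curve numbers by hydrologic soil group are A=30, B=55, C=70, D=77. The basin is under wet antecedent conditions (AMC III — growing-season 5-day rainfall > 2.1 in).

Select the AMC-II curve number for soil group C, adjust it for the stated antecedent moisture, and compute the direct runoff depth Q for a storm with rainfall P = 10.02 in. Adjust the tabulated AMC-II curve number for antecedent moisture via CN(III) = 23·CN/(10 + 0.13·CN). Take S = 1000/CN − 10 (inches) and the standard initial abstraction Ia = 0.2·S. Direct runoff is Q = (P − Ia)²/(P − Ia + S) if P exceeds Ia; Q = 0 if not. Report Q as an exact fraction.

NRCS table: woods, good condition, soil group C → CN(II) = 70
Adjust CN=70 to AMC III: 23·70/(10 + 0.13·70) → 1610 ÷ (191/10) = 16100/191 ≈ 84.293
Max retention: S = 1000/(16100/191) − 10 = 300/161 in (≈ 1.863 in)
Ia = 0.2·(300/161) = 60/161 in ≈ 0.373 in
Excess rainfall: 10.020 − 0.373 = 9.647 in; P > Ia so Q > 0
Q: (77661/8050)² ÷ (92661/8050) = 2010410307/248640350 in (≈ 8.086 in)

Q = 2010410307/248640350 in ≈ 8.086 in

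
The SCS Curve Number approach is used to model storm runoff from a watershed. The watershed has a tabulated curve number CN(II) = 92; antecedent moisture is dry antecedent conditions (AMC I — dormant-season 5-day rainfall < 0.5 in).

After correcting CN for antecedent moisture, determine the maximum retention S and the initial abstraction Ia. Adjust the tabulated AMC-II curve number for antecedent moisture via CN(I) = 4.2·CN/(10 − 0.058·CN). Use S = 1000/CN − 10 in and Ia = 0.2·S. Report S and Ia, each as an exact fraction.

S = 1000/483 in ≈ 2.070 in; Ia = 200/483 in ≈ 0.414 in

CN(I) from CN(II)=92: (4.2·92)/(10 − 0.058·92) = 48300/583 ≈ 82.847
Max retention: S = 1000/(48300/583) − 10 = 1000/483 in (≈ 2.070 in)
Ia = 0.2S: 0.2·2.070 = 0.414 in (exactly 200/483)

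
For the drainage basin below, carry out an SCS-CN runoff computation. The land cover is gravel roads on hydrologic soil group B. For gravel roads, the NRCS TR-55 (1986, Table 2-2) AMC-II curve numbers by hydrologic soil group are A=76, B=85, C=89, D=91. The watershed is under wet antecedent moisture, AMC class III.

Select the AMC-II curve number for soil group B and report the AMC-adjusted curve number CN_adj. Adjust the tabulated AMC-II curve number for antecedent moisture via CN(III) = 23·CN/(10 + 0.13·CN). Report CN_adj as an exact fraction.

NRCS table: gravel roads, soil group B → CN(II) = 85
Wet (AMC III): CN(III) = 23·85/(10 + 0.13·85) = 1955/(421/20) = 39100/421 ≈ 92.874

CN_adj = 39100/421 ≈ 92.874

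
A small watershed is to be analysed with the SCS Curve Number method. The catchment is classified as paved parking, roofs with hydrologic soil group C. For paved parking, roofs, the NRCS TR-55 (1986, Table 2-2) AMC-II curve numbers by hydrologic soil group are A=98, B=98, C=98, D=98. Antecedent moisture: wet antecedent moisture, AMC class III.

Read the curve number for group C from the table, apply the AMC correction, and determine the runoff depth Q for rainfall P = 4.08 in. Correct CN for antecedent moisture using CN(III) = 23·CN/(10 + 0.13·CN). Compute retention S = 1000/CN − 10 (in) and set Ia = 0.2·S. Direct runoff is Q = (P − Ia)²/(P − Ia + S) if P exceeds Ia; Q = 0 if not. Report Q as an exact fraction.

Q = 6549859058/1647589475 in ≈ 3.975 in

NRCS table: paved parking, roofs, soil group C → CN(II) = 98
Adjust CN=98 to AMC III: 23·98/(10 + 0.13·98) → 2254 ÷ (1137/50) = 112700/1137 ≈ 99.120
Retention S: 1000/CN − 10 with CN=99.120 → S = 100/1127 ≈ 0.089 in
Ia = 0.2S: 0.2·0.089 = 0.018 in (exactly 20/1127)
Since P=4.080 > Ia=0.018: effective rainfall P−Ia = 114454/28175 in
Runoff Q = (P−Ia)²/(P−Ia+S) = (4.062)²/(4.062+0.089) = 6549859058/1647589475 ≈ 3.975 in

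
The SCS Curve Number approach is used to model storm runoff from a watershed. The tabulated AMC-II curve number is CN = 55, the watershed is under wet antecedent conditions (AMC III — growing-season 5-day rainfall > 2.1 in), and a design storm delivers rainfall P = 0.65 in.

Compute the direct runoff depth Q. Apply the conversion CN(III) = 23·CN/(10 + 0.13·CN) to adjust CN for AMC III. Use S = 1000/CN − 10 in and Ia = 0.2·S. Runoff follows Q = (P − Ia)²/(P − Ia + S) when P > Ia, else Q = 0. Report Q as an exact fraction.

CN(III) from CN(II)=55: (23·55)/(10 + 0.13·55) = 25300/343 ≈ 73.761
S = 1000/(25300/343) − 10 = 900/253 in ≈ 3.557 in
Ia = 0.2·(900/253) = 180/253 in ≈ 0.711 in
P = 0.650 ≤ Ia = 0.711 in: entire storm abstracted, Q = 0.

Q = 0 in ≈ 0.000 in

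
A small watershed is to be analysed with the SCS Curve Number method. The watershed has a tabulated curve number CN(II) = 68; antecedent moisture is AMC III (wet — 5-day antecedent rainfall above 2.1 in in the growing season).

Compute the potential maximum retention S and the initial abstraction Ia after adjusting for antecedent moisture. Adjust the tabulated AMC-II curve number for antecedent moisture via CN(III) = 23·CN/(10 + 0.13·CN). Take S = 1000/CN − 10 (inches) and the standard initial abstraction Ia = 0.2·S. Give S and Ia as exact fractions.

S = 800/391 in ≈ 2.046 in; Ia = 160/391 in ≈ 0.409 in

CN(III) from CN(II)=68: (23·68)/(10 + 0.13·68) = 39100/471 ≈ 83.015
S = 1000/(39100/471) − 10 = 800/391 in ≈ 2.046 in
Initial abstraction Ia = S/5 = (800/391)/5 = 160/391 ≈ 0.409 in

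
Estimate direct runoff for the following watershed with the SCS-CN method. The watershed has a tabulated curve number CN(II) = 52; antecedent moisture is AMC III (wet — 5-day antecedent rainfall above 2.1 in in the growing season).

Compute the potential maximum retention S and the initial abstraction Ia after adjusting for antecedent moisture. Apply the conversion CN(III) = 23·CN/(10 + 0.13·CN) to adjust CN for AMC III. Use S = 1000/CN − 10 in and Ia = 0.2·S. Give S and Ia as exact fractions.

Adjust CN=52 to AMC III: 23·52/(10 + 0.13·52) → 1196 ÷ (419/25) = 29900/419 ≈ 71.360
S = 1000/(29900/419) − 10 = 1200/299 in ≈ 4.013 in
Initial abstraction Ia = S/5 = (1200/299)/5 = 240/299 ≈ 0.803 in

S = 1200/299 in ≈ 4.013 in; Ia = 240/299 in ≈ 0.803 in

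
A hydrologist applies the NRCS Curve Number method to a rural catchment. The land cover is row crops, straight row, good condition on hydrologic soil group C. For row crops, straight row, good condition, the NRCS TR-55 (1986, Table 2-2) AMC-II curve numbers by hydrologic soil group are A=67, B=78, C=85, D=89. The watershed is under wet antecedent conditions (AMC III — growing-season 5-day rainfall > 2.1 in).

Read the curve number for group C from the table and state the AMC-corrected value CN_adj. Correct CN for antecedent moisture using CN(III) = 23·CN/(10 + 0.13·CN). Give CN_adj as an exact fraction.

NRCS table: row crops, straight row, good condition, soil group C → CN(II) = 85
CN(III) from CN(II)=85: (23·85)/(10 + 0.13·85) = 39100/421 ≈ 92.874

CN_adj = 39100/421 ≈ 92.874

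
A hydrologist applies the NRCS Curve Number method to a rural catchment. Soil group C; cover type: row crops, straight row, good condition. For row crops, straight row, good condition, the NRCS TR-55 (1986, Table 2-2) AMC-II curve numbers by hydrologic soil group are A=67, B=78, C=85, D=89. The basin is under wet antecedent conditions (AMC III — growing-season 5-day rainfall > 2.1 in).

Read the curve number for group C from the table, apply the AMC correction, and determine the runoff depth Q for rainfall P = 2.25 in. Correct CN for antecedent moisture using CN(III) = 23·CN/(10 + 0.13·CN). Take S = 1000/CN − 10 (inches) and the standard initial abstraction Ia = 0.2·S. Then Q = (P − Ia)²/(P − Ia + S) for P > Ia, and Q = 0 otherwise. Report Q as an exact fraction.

Q = 3583947/2335052 in ≈ 1.535 in

NRCS table: row crops, straight row, good condition, soil group C → CN(II) = 85
Adjust CN=85 to AMC III: 23·85/(10 + 0.13·85) → 1955 ÷ (421/20) = 39100/421 ≈ 92.874
S = 1000/(39100/421) − 10 = 300/391 in ≈ 0.767 in
Initial abstraction Ia = S/5 = (300/391)/5 = 60/391 ≈ 0.153 in
Since P=2.250 > Ia=0.153: effective rainfall P−Ia = 3279/1564 in
Runoff Q = (P−Ia)²/(P−Ia+S) = (2.097)²/(2.097+0.767) = 3583947/2335052 ≈ 1.535 in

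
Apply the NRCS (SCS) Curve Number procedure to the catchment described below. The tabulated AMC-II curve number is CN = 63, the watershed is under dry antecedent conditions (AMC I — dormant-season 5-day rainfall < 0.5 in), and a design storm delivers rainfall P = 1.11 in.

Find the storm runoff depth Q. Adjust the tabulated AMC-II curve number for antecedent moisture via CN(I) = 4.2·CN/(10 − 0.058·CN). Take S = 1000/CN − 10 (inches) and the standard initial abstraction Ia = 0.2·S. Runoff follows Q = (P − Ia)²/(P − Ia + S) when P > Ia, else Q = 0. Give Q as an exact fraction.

Q = 0 in ≈ 0.000 in

Dry (AMC I): CN(I) = 4.2·63/(10 − 0.058·63) = (1323/5)/(3173/500) = 132300/3173 ≈ 41.696
Max retention: S = 1000/(132300/3173) − 10 = 18500/1323 in (≈ 13.983 in)
Ia = 0.2·(18500/1323) = 3700/1323 in ≈ 2.797 in
P = 1.110 ≤ Ia = 2.797 in: entire storm abstracted, Q = 0.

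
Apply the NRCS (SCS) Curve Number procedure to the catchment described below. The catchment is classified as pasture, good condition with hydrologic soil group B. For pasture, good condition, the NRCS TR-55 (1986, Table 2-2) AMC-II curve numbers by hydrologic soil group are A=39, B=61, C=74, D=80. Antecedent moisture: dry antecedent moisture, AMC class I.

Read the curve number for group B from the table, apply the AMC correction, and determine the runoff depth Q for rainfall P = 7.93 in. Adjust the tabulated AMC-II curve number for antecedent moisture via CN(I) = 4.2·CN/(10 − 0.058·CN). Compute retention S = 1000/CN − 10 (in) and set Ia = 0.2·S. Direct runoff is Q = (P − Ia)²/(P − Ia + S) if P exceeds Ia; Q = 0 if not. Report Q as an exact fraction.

Q = 3347580717/2820206900 in ≈ 1.187 in

NRCS table: pasture, good condition, soil group B → CN(II) = 61
Adjust CN=61 to AMC I: 4.2·61/(10 − 0.058·61) → (1281/5) ÷ (3231/500) = 42700/1077 ≈ 39.647
Retention S: 1000/CN − 10 with CN=39.647 → S = 6500/427 ≈ 15.222 in
Ia = 0.2S: 0.2·15.222 = 3.044 in (exactly 1300/427)
Since P=7.930 > Ia=3.044: effective rainfall P−Ia = 208611/42700 in
Runoff Q = (P−Ia)²/(P−Ia+S) = (4.886)²/(4.886+15.222) = 3347580717/2820206900 ≈ 1.187 in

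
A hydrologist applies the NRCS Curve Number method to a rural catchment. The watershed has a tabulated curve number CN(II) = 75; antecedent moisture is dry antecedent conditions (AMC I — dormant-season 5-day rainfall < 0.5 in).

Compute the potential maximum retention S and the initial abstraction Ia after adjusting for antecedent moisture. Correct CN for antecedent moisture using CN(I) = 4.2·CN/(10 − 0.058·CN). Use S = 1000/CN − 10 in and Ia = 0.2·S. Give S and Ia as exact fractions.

S = 500/63 in ≈ 7.937 in; Ia = 100/63 in ≈ 1.587 in

Dry (AMC I): CN(I) = 4.2·75/(10 − 0.058·75) = 315/(113/20) = 6300/113 ≈ 55.752
S = 1000/(6300/113) − 10 = 500/63 in ≈ 7.937 in
Ia = 0.2·(500/63) = 100/63 in ≈ 1.587 in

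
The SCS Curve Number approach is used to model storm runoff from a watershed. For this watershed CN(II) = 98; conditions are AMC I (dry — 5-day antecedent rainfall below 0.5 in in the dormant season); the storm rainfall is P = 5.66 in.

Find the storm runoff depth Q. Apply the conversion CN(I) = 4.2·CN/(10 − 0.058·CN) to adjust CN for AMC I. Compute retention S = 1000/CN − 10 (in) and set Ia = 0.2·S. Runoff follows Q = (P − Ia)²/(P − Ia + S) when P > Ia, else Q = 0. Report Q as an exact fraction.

Q = 81914446849/16011600150 in ≈ 5.116 in

CN(I) from CN(II)=98: (4.2·98)/(10 − 0.058·98) = 102900/1079 ≈ 95.366
Retention S: 1000/CN − 10 with CN=95.366 → S = 500/1029 ≈ 0.486 in
Ia = 0.2·(500/1029) = 100/1029 in ≈ 0.097 in
P − Ia = 5.660 − 0.097 = 286207/51450 ≈ 5.563 in (> 0, runoff occurs)
Q: (286207/51450)² ÷ (311207/51450) = 81914446849/16011600150 in (≈ 5.116 in)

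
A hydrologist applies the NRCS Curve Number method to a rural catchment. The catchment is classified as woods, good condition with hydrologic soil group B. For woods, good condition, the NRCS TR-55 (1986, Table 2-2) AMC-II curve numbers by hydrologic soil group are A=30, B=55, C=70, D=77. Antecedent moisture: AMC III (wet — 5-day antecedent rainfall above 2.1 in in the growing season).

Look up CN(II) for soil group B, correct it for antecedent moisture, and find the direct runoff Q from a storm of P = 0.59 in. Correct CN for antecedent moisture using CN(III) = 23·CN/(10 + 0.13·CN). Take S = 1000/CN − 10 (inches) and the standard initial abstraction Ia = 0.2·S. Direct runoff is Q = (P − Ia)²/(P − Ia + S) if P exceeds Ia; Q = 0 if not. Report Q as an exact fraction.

Q = 0 in ≈ 0.000 in

NRCS table: woods, good condition, soil group B → CN(II) = 55
CN(III) from CN(II)=55: (23·55)/(10 + 0.13·55) = 25300/343 ≈ 73.761
Max retention: S = 1000/(25300/343) − 10 = 900/253 in (≈ 3.557 in)
Initial abstraction Ia = S/5 = (900/253)/5 = 180/253 ≈ 0.711 in
P = 0.590 ≤ Ia = 0.711 in: entire storm abstracted, Q = 0.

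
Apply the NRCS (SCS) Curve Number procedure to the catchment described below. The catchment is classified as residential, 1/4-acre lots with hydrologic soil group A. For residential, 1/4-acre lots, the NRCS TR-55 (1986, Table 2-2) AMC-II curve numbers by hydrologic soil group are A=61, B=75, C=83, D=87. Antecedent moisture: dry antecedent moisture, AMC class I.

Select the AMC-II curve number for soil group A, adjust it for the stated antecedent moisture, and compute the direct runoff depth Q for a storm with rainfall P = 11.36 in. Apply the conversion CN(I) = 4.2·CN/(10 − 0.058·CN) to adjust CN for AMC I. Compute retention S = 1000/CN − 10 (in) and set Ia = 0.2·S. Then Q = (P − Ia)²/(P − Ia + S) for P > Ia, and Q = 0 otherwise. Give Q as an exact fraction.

Q = 1969939456/670571475 in ≈ 2.938 in

NRCS table: residential, 1/4-acre lots, soil group A → CN(II) = 61
Adjust CN=61 to AMC I: 4.2·61/(10 − 0.058·61) → (1281/5) ÷ (3231/500) = 42700/1077 ≈ 39.647
Max retention: S = 1000/(42700/1077) − 10 = 6500/427 in (≈ 15.222 in)
Initial abstraction Ia = S/5 = (6500/427)/5 = 1300/427 ≈ 3.044 in
P − Ia = 11.360 − 3.044 = 88768/10675 ≈ 8.316 in (> 0, runoff occurs)
Q: (88768/10675)² ÷ (251268/10675) = 1969939456/670571475 in (≈ 2.938 in)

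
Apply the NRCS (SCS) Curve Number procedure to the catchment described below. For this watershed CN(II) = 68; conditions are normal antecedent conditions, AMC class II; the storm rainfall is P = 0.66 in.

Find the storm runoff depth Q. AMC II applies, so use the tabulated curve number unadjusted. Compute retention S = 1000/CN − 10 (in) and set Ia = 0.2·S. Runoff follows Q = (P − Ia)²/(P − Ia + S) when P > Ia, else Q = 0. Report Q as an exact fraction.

AMC II — tabulated CN = 68 applies directly.
Retention S: 1000/CN − 10 with CN=68.000 → S = 80/17 ≈ 4.706 in
Ia = 0.2S: 0.2·4.706 = 0.941 in (exactly 16/17)
P = 0.660 ≤ Ia = 0.941 in: entire storm abstracted, Q = 0.

Q = 0 in ≈ 0.000 in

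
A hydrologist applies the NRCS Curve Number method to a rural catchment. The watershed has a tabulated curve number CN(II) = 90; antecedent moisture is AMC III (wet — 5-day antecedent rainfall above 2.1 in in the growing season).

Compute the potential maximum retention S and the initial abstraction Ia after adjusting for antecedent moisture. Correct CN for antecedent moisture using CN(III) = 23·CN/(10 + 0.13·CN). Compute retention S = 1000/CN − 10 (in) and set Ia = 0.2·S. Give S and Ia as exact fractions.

S = 100/207 in ≈ 0.483 in; Ia = 20/207 in ≈ 0.097 in

CN(III) from CN(II)=90: (23·90)/(10 + 0.13·90) = 20700/217 ≈ 95.392
Retention S: 1000/CN − 10 with CN=95.392 → S = 100/207 ≈ 0.483 in
Initial abstraction Ia = S/5 = (100/207)/5 = 20/207 ≈ 0.097 in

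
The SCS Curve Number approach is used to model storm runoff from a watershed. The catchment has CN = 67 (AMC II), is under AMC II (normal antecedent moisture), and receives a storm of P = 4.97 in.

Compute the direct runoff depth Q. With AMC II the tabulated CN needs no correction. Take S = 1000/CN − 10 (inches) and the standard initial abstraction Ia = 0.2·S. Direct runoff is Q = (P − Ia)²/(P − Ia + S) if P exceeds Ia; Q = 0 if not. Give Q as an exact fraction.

Q = 712836601/399983300 in ≈ 1.782 in

Average conditions: CN = 67 (no AMC adjustment).
Max retention: S = 1000/67 − 10 = 330/67 in (≈ 4.925 in)
Initial abstraction Ia = S/5 = (330/67)/5 = 66/67 ≈ 0.985 in
Excess rainfall: 4.970 − 0.985 = 3.985 in; P > Ia so Q > 0
Q: (26699/6700)² ÷ (59699/6700) = 712836601/399983300 in (≈ 1.782 in)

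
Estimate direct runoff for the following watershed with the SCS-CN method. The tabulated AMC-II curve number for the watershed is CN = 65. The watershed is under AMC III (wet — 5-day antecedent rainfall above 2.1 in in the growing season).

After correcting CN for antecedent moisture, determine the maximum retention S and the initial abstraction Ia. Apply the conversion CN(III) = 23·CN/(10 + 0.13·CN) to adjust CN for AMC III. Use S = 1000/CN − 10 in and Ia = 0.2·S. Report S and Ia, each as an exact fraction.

S = 700/299 in ≈ 2.341 in; Ia = 140/299 in ≈ 0.468 in

CN(III) from CN(II)=65: (23·65)/(10 + 0.13·65) = 29900/369 ≈ 81.030
Max retention: S = 1000/(29900/369) − 10 = 700/299 in (≈ 2.341 in)
Initial abstraction Ia = S/5 = (700/299)/5 = 140/299 ≈ 0.468 in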